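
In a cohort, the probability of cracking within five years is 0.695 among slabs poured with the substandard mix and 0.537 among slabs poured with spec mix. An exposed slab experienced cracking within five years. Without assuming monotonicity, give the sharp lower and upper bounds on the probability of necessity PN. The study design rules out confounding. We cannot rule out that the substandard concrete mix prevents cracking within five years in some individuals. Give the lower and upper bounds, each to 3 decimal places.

0.227 ≤ PN ≤ 0.666

Let p₁ = 0.695, p₀ = 0.537.
Under exogeneity alone the bounds on PN are max{0,(p₁−p₀)/p₁} ≤ PN ≤ min{1,(1−p₀)/p₁}.
  lower = (p₁ − p₀)/p₁ = 0.158 / 0.695 ≈ 0.2273
  upper = min{1, (1 − p₀)/p₁} = 0.463 / 0.695 ≈ 0.6662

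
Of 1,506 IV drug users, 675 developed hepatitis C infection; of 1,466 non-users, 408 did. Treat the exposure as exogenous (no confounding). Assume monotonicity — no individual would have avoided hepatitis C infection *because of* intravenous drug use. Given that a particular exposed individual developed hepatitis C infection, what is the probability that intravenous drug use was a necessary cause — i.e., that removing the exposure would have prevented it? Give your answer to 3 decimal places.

p₁ = P(outcome | exposed) = 675/1506 = 0.44821
p₀ = P(outcome | unexposed) = 408/1466 = 0.27831
Under exogeneity and monotonicity, PN = (p₁ − p₀) / p₁.
PN = (0.44821 − 0.27831) / 0.44821 = 0.1699 / 0.44821 ≈ 0.3791

PN ≈ 0.379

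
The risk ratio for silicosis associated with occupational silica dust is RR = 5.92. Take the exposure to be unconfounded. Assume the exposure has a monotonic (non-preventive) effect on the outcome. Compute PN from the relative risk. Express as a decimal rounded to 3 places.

PN ≈ 0.831

Under exogeneity and monotonicity, PN = (RR − 1) / RR = 1 − 1/RR.
PN = (5.92 − 1) / 5.92 = 4.92 / 5.92 ≈ 0.8311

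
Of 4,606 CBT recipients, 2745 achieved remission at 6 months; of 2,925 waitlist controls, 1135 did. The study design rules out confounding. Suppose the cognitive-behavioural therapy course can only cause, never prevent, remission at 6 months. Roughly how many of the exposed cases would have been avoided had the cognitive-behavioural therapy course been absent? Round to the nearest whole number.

about 958 cases

p₁ = P(outcome | exposed) = 2745/4606 = 0.59596
p₀ = P(outcome | unexposed) = 1135/2925 = 0.38803
PN = (p₁ − p₀)/p₁ = (0.59596 − 0.38803) / 0.59596 ≈ 0.34889.
Attributable cases ≈ PN × (exposed cases) = 0.34889 × 2745 ≈ 957.71.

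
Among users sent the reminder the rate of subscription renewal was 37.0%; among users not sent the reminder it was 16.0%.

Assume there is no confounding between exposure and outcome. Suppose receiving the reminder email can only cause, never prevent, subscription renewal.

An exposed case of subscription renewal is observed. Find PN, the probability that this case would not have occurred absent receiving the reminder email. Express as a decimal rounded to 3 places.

p₁ = 0.37, p₀ = 0.16.
Under exogeneity and monotonicity, PN = (p₁ − p₀) / p₁.
PN = (0.37 − 0.16) / 0.37 = 0.21 / 0.37 ≈ 0.5676

PN ≈ 0.568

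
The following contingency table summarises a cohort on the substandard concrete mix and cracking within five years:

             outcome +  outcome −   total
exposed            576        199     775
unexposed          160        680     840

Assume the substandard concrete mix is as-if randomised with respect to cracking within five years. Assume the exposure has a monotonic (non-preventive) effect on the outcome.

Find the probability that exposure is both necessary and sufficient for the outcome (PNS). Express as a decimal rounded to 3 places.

PNS ≈ 0.553

p₁ = P(outcome | exposed) = 576/775 = 0.74323
p₀ = P(outcome | unexposed) = 160/840 = 0.19048
Under exogeneity and monotonicity, PNS = p₁ − p₀.
PNS = 0.74323 − 0.19048 = 0.55275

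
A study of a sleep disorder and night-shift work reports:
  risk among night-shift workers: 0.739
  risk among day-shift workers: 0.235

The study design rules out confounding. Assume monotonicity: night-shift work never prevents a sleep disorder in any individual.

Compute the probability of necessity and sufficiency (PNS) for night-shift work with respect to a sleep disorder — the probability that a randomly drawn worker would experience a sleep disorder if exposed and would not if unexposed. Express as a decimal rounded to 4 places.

PNS ≈ 0.5040

Let p₁ = 0.739, p₀ = 0.235.
Under exogeneity and monotonicity, PNS = p₁ − p₀.
PNS = 0.739 − 0.235 = 0.504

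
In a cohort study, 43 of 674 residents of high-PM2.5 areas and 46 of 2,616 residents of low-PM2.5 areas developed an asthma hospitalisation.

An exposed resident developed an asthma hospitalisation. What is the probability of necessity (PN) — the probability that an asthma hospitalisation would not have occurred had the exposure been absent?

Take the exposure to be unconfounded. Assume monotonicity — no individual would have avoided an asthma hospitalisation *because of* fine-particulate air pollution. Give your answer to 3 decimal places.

p₁ = P(outcome | exposed) = 43/674 = 0.063798
p₀ = P(outcome | unexposed) = 46/2616 = 0.017584
Under exogeneity and monotonicity, PN = (p₁ − p₀) / p₁.
PN = (0.063798 − 0.017584) / 0.063798 = 0.046214 / 0.063798 ≈ 0.7244

PN ≈ 0.724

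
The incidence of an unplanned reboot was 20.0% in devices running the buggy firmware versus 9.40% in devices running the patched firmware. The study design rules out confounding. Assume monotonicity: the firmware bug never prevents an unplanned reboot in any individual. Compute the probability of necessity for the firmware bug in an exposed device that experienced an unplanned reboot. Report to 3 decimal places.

p₁ = 0.2, p₀ = 0.094.
Under exogeneity and monotonicity, PN = (p₁ − p₀) / p₁.
PN = (0.2 − 0.094) / 0.2 = 0.106 / 0.2 ≈ 0.5300

PN ≈ 0.530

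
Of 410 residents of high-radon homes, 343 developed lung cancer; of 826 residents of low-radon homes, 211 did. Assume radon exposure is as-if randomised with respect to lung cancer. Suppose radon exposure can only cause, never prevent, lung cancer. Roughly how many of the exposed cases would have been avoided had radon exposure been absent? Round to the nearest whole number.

about 238 cases

p₁ = P(outcome | exposed) = 343/410 = 0.83659
p₀ = P(outcome | unexposed) = 211/826 = 0.25545
PN = (p₁ − p₀)/p₁ = (0.83659 − 0.25545) / 0.83659 ≈ 0.69465.
Attributable cases ≈ PN × (exposed cases) = 0.69465 × 343 ≈ 238.27.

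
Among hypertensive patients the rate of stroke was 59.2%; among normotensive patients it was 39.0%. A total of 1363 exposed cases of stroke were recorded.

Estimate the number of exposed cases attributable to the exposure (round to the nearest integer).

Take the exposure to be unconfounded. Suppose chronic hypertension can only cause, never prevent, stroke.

about 465 cases

p₁ = 0.592, p₀ = 0.39.
PN = (p₁ − p₀)/p₁ = (0.592 − 0.39) / 0.592 ≈ 0.34122.
Attributable cases ≈ PN × (exposed cases) = 0.34122 × 1363 ≈ 465.08.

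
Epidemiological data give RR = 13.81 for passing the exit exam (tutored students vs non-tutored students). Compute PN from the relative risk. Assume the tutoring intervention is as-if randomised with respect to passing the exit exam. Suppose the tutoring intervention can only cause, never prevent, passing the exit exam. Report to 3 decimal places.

PN ≈ 0.928

Under exogeneity and monotonicity, PN = (RR − 1) / RR = 1 − 1/RR.
PN = (13.81 − 1) / 13.81 = 12.81 / 13.81 ≈ 0.9276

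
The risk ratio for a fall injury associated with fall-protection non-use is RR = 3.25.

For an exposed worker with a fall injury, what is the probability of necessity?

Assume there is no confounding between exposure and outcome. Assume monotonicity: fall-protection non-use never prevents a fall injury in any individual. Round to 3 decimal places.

Under exogeneity and monotonicity, PN = (RR − 1) / RR = 1 − 1/RR.
PN = (3.25 − 1) / 3.25 = 2.25 / 3.25 ≈ 0.6923

PN ≈ 0.692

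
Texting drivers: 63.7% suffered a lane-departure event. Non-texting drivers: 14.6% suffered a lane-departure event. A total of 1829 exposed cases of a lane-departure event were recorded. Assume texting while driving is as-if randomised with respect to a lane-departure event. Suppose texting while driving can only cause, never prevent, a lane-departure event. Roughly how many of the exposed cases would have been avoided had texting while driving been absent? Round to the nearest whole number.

p₁ = 0.637, p₀ = 0.146.
PN = (p₁ − p₀)/p₁ = (0.637 − 0.146) / 0.637 ≈ 0.77080.
Attributable cases ≈ PN × (exposed cases) = 0.77080 × 1829 ≈ 1409.79.

about 1410 cases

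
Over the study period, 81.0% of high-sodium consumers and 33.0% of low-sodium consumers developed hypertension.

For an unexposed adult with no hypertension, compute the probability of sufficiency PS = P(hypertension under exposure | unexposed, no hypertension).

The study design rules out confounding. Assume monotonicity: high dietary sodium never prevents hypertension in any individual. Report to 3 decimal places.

PS ≈ 0.716

p₁ = 0.81, p₀ = 0.33.
Under exogeneity and monotonicity, PS = (p₁ − p₀) / (1 − p₀).
PS = (0.81 − 0.33) / (1 − 0.33) = 0.48 / 0.67 ≈ 0.7164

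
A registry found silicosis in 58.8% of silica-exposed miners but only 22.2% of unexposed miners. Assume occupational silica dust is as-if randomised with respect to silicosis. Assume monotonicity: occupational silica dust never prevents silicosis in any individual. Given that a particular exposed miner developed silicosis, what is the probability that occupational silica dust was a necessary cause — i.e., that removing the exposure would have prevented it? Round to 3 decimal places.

PN ≈ 0.622

p₁ = 0.588, p₀ = 0.222.
Under exogeneity and monotonicity, PN = (p₁ − p₀) / p₁.
PN = (0.588 − 0.222) / 0.588 = 0.366 / 0.588 ≈ 0.6224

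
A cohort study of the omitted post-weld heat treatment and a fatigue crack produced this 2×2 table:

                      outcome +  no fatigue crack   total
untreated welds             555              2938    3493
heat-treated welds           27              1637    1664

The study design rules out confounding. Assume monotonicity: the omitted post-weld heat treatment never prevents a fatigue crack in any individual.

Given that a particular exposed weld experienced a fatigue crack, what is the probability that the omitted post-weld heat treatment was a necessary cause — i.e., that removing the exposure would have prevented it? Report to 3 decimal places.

PN ≈ 0.898

p₁ = P(outcome | exposed) = 555/3493 = 0.15889
p₀ = P(outcome | unexposed) = 27/1664 = 0.016226
Under exogeneity and monotonicity, PN = (p₁ − p₀)/p₁.
PN = (0.15889 − 0.016226) / 0.15889 ≈ 0.8979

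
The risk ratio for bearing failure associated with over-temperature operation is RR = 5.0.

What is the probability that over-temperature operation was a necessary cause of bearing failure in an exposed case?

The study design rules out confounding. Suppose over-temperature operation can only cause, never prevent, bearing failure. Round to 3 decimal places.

Under exogeneity and monotonicity, PN = (RR − 1) / RR = 1 − 1/RR.
PN = (5.0 − 1) / 5.0 = 4 / 5.0 ≈ 0.8000

PN ≈ 0.800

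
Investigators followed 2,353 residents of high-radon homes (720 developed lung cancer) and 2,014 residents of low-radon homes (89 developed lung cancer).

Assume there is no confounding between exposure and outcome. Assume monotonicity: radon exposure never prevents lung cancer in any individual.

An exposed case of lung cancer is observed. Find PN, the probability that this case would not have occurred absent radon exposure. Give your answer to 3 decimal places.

p₁ = P(outcome | exposed) = 720/2353 = 0.30599
p₀ = P(outcome | unexposed) = 89/2014 = 0.044191
Under exogeneity and monotonicity, PN = (p₁ − p₀) / p₁.
PN = (0.30599 − 0.044191) / 0.30599 = 0.2618 / 0.30599 ≈ 0.8556

PN ≈ 0.856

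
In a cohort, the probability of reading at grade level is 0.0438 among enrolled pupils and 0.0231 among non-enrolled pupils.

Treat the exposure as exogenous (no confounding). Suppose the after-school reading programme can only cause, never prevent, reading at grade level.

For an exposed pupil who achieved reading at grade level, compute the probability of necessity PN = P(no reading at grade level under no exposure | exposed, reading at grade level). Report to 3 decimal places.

Let p₁ = 0.0438, p₀ = 0.0231.
Under exogeneity and monotonicity, PN = (p₁ − p₀) / p₁.
PN = (0.0438 − 0.0231) / 0.0438 = 0.0207 / 0.0438 ≈ 0.4726

PN ≈ 0.473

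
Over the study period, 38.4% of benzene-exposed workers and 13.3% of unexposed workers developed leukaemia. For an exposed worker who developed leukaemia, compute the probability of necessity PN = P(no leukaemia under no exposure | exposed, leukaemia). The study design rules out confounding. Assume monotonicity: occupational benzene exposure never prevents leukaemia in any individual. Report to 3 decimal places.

p₁ = 0.384, p₀ = 0.133.
Under exogeneity and monotonicity, PN = (p₁ − p₀) / p₁.
PN = (0.384 − 0.133) / 0.384 = 0.251 / 0.384 ≈ 0.6536

PN ≈ 0.654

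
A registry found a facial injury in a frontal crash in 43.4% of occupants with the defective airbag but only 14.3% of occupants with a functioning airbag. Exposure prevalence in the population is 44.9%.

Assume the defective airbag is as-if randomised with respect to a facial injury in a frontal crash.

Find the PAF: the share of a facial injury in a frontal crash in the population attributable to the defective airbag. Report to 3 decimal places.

p₁ = 0.434, p₀ = 0.143.
Overall risk P(Y=1) = π·p₁ + (1−π)·p₀ = 0.449×0.434 + 0.551×0.143 = 0.27366.
Under exogeneity, PAF = [P(Y=1) − p₀] / P(Y=1).
PAF = (0.27366 − 0.143) / 0.27366 ≈ 0.4775

PAF ≈ 0.477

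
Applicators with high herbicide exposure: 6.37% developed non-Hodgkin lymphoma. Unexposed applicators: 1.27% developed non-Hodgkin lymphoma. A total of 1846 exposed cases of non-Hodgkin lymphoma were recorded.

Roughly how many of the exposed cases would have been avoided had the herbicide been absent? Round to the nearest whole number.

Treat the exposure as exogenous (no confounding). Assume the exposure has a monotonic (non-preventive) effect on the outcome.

p₁ = 0.0637, p₀ = 0.0127.
PN = (p₁ − p₀)/p₁ = (0.0637 − 0.0127) / 0.0637 ≈ 0.80063.
Attributable cases ≈ PN × (exposed cases) = 0.80063 × 1846 ≈ 1477.96.

about 1478 cases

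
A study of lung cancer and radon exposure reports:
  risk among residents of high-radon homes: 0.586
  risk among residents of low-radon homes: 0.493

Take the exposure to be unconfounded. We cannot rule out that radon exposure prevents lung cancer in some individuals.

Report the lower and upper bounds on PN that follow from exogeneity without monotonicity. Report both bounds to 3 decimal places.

0.159 ≤ PN ≤ 0.865

Let p₁ = 0.586, p₀ = 0.493.
Under exogeneity alone the bounds on PN are max{0,(p₁−p₀)/p₁} ≤ PN ≤ min{1,(1−p₀)/p₁}.
  lower = (p₁ − p₀)/p₁ = 0.093 / 0.586 ≈ 0.1587
  upper = min{1, (1 − p₀)/p₁} = 0.507 / 0.586 ≈ 0.8652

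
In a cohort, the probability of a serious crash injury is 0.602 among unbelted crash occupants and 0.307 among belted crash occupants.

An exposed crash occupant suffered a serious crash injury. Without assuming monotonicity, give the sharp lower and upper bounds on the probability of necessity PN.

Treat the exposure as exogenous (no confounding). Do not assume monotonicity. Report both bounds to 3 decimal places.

Let p₁ = 0.602, p₀ = 0.307.
Under exogeneity alone the bounds on PN are max{0,(p₁−p₀)/p₁} ≤ PN ≤ min{1,(1−p₀)/p₁}.
  lower = (p₁ − p₀)/p₁ = 0.295 / 0.602 ≈ 0.4900
  upper = min{1, (1 − p₀)/p₁} = 0.693 / 0.602 ≈ 1.1512 → capped at 1

0.490 ≤ PN ≤ 1.000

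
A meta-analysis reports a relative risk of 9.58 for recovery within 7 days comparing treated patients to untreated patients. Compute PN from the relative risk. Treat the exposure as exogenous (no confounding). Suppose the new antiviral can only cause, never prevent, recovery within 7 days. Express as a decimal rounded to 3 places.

PN ≈ 0.896

Under exogeneity and monotonicity, PN = (RR − 1) / RR = 1 − 1/RR.
PN = (9.58 − 1) / 9.58 = 8.58 / 9.58 ≈ 0.8956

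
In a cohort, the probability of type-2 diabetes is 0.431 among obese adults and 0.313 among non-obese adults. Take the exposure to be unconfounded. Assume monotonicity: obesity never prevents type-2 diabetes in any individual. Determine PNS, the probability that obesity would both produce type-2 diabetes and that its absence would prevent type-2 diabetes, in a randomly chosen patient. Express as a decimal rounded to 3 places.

PNS ≈ 0.118

Let p₁ = 0.431, p₀ = 0.313.
Under exogeneity and monotonicity, PNS = p₁ − p₀.
PNS = 0.431 − 0.313 = 0.118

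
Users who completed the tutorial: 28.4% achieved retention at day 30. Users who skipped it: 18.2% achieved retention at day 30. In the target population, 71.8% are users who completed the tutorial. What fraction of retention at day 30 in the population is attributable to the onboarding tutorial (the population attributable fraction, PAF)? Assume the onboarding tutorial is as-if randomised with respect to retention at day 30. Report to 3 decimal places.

p₁ = 0.284, p₀ = 0.182.
Overall risk P(Y=1) = π·p₁ + (1−π)·p₀ = 0.718×0.284 + 0.282×0.182 = 0.25524.
Under exogeneity, PAF = [P(Y=1) − p₀] / P(Y=1).
PAF = (0.25524 − 0.182) / 0.25524 ≈ 0.2869

PAF ≈ 0.287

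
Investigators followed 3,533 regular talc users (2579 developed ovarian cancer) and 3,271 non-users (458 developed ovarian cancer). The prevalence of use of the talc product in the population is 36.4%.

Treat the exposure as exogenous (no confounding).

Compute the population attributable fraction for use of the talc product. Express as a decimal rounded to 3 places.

p₁ = P(outcome | exposed) = 2579/3533 = 0.72997
p₀ = P(outcome | unexposed) = 458/3271 = 0.14002
Overall risk P(Y=1) = π·p₁ + (1−π)·p₀ = 0.364×0.72997 + 0.636×0.14002 = 0.35476.
Under exogeneity, PAF = [P(Y=1) − p₀] / P(Y=1).
PAF = (0.35476 − 0.14002) / 0.35476 ≈ 0.6053

PAF ≈ 0.605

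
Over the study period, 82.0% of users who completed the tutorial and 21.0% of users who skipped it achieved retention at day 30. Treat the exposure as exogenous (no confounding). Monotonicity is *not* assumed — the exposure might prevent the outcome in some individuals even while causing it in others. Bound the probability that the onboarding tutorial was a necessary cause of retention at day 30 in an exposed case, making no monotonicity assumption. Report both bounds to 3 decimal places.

0.744 ≤ PN ≤ 0.963

p₁ = 0.82, p₀ = 0.21.
Under exogeneity alone the bounds on PN are max{0,(p₁−p₀)/p₁} ≤ PN ≤ min{1,(1−p₀)/p₁}.
  lower = (p₁ − p₀)/p₁ = 0.61 / 0.82 ≈ 0.7439
  upper = min{1, (1 − p₀)/p₁} = 0.79 / 0.82 ≈ 0.9634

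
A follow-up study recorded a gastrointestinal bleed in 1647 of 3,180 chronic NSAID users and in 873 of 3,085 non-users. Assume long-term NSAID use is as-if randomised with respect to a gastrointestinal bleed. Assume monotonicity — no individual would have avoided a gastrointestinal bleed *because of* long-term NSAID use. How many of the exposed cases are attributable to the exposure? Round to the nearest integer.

p₁ = P(outcome | exposed) = 1647/3180 = 0.51792
p₀ = P(outcome | unexposed) = 873/3085 = 0.28298
PN = (p₁ − p₀)/p₁ = (0.51792 − 0.28298) / 0.51792 ≈ 0.45362.
Attributable cases ≈ PN × (exposed cases) = 0.45362 × 1647 ≈ 747.12.

about 747 cases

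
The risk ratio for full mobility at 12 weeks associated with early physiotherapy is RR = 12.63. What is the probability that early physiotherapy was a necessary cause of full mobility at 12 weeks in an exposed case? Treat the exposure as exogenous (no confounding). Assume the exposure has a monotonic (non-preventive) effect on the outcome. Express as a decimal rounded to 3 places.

Under exogeneity and monotonicity, PN = (RR − 1) / RR = 1 − 1/RR.
PN = (12.63 − 1) / 12.63 = 11.63 / 12.63 ≈ 0.9208

PN ≈ 0.921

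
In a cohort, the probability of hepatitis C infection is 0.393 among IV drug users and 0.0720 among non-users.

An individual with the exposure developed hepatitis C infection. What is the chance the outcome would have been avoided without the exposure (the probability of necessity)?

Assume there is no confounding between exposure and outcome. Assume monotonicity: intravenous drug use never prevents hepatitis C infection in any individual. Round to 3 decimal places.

Let p₁ = 0.393, p₀ = 0.072.
Under exogeneity and monotonicity, PN = (p₁ − p₀) / p₁.
PN = (0.393 − 0.072) / 0.393 = 0.321 / 0.393 ≈ 0.8168

PN ≈ 0.817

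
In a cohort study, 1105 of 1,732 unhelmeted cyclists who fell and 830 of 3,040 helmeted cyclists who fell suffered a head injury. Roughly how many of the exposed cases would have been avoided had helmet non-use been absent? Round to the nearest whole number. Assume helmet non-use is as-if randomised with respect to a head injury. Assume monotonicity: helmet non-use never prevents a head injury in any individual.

p₁ = P(outcome | exposed) = 1105/1732 = 0.63799
p₀ = P(outcome | unexposed) = 830/3040 = 0.27303
PN = (p₁ − p₀)/p₁ = (0.63799 − 0.27303) / 0.63799 ≈ 0.57205.
Attributable cases ≈ PN × (exposed cases) = 0.57205 × 1105 ≈ 632.12.

about 632 cases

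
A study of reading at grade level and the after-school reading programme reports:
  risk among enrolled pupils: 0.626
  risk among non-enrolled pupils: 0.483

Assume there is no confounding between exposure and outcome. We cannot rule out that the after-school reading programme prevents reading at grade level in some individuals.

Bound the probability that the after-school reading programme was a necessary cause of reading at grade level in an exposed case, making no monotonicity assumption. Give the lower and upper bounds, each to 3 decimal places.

0.228 ≤ PN ≤ 0.826

Let p₁ = 0.626, p₀ = 0.483.
Under exogeneity alone the bounds on PN are max{0,(p₁−p₀)/p₁} ≤ PN ≤ min{1,(1−p₀)/p₁}.
  lower = (p₁ − p₀)/p₁ = 0.143 / 0.626 ≈ 0.2284
  upper = min{1, (1 − p₀)/p₁} = 0.517 / 0.626 ≈ 0.8259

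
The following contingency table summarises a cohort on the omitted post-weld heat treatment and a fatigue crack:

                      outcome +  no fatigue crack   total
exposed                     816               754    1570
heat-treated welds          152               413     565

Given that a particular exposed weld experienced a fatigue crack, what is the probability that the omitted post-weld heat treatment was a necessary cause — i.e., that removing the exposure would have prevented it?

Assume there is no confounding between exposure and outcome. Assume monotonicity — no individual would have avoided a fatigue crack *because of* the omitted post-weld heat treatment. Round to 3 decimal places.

p₁ = P(outcome | exposed) = 816/1570 = 0.51975
p₀ = P(outcome | unexposed) = 152/565 = 0.26903
Under exogeneity and monotonicity, PN = (p₁ − p₀)/p₁.
PN = (0.51975 − 0.26903) / 0.51975 ≈ 0.4824

PN ≈ 0.482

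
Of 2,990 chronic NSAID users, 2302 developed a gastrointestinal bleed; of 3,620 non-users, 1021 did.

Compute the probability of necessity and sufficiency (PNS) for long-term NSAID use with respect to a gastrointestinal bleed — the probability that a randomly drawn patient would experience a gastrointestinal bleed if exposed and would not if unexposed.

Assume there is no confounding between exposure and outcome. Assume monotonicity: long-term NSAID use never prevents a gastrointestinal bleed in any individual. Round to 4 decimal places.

p₁ = P(outcome | exposed) = 2302/2990 = 0.7699
p₀ = P(outcome | unexposed) = 1021/3620 = 0.28204
Under exogeneity and monotonicity, PNS = p₁ − p₀.
PNS = 0.7699 − 0.28204 = 0.48786

PNS ≈ 0.4879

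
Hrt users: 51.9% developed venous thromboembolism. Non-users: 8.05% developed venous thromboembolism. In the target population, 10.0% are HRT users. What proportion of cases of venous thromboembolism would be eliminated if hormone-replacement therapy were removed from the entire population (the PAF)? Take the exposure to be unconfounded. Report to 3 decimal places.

PAF ≈ 0.353

p₁ = 0.519, p₀ = 0.0805.
Overall risk P(Y=1) = π·p₁ + (1−π)·p₀ = 0.1×0.519 + 0.9×0.0805 = 0.12435.
Under exogeneity, PAF = [P(Y=1) − p₀] / P(Y=1).
PAF = (0.12435 − 0.0805) / 0.12435 ≈ 0.3526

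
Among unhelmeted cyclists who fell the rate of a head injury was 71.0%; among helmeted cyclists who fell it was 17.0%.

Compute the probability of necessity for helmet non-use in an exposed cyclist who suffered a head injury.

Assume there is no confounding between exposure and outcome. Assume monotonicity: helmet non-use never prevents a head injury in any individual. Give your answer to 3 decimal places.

PN ≈ 0.761

p₁ = 0.71, p₀ = 0.17.
Under exogeneity and monotonicity, PN = (p₁ − p₀) / p₁.
PN = (0.71 − 0.17) / 0.71 = 0.54 / 0.71 ≈ 0.7606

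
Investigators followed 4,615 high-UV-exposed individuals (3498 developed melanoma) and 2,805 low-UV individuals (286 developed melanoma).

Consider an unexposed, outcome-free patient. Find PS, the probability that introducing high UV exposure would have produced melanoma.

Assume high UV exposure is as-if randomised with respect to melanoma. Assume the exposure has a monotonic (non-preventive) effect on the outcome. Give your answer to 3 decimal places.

p₁ = P(outcome | exposed) = 3498/4615 = 0.75796
p₀ = P(outcome | unexposed) = 286/2805 = 0.10196
Under exogeneity and monotonicity, PS = (p₁ − p₀) / (1 − p₀).
PS = (0.75796 − 0.10196) / (1 − 0.10196) = 0.656 / 0.89804 ≈ 0.7305

PS ≈ 0.730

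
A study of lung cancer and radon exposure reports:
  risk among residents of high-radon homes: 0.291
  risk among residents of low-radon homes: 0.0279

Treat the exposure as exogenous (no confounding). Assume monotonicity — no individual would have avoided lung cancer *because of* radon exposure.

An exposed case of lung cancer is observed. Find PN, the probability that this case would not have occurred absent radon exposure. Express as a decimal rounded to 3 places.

Let p₁ = 0.291, p₀ = 0.0279.
Under exogeneity and monotonicity, PN = (p₁ − p₀) / p₁.
PN = (0.291 − 0.0279) / 0.291 = 0.2631 / 0.291 ≈ 0.9041

PN ≈ 0.904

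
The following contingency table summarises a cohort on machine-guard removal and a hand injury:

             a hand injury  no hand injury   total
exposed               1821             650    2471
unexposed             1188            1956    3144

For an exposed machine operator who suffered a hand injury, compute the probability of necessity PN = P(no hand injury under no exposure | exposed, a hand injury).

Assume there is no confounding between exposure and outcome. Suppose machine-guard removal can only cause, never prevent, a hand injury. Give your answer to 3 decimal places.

p₁ = P(outcome | exposed) = 1821/2471 = 0.73695
p₀ = P(outcome | unexposed) = 1188/3144 = 0.37786
Under exogeneity and monotonicity, PN = (p₁ − p₀)/p₁.
PN = (0.73695 − 0.37786) / 0.73695 ≈ 0.4873

PN ≈ 0.487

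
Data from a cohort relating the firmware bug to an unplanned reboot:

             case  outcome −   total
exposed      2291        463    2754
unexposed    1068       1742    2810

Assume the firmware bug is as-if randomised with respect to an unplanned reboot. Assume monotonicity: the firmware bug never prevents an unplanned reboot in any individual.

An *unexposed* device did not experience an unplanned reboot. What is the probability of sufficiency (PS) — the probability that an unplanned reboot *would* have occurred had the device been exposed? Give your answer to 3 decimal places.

PS ≈ 0.729

p₁ = P(outcome | exposed) = 2291/2754 = 0.83188
p₀ = P(outcome | unexposed) = 1068/2810 = 0.38007
Under exogeneity and monotonicity, PS = (p₁ − p₀) / (1 − p₀).
PS = (0.83188 − 0.38007) / (1 − 0.38007) = 0.45181 / 0.61993 ≈ 0.7288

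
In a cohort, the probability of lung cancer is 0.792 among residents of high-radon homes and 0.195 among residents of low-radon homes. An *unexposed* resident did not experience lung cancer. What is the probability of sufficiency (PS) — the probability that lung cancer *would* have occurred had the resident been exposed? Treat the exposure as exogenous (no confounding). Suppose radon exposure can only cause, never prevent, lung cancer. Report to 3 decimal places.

PS ≈ 0.742

Let p₁ = 0.792, p₀ = 0.195.
Under exogeneity and monotonicity, PS = (p₁ − p₀) / (1 − p₀).
PS = (0.792 − 0.195) / (1 − 0.195) = 0.597 / 0.805 ≈ 0.7416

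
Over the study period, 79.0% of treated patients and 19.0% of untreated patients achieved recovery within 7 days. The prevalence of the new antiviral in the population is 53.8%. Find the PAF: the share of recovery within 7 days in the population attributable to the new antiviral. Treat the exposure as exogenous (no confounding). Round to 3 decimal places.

p₁ = 0.79, p₀ = 0.19.
Overall risk P(Y=1) = π·p₁ + (1−π)·p₀ = 0.538×0.79 + 0.462×0.19 = 0.5128.
Under exogeneity, PAF = [P(Y=1) − p₀] / P(Y=1).
PAF = (0.5128 − 0.19) / 0.5128 ≈ 0.6295

PAF ≈ 0.629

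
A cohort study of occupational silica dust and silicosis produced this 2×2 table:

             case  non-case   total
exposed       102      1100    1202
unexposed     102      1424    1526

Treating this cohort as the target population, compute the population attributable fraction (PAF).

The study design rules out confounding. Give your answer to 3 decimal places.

PAF ≈ 0.106

p₁ = P(outcome | exposed) = 102/1202 = 0.084859
p₀ = P(outcome | unexposed) = 102/1526 = 0.066841
Exposure prevalence π = 1202/2728 = 0.44062; overall risk P(Y=1) = 0.07478.
Under exogeneity, PAF = [P(Y=1) − p₀]/P(Y=1).
PAF = (0.07478 − 0.066841) / 0.07478 ≈ 0.1062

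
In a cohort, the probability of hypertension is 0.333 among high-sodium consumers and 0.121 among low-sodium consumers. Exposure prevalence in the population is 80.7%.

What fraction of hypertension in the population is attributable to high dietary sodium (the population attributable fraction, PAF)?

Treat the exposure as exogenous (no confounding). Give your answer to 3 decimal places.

Let p₁ = 0.333, p₀ = 0.121.
Overall risk P(Y=1) = π·p₁ + (1−π)·p₀ = 0.807×0.333 + 0.193×0.121 = 0.29208.
Under exogeneity, PAF = [P(Y=1) − p₀] / P(Y=1).
PAF = (0.29208 − 0.121) / 0.29208 ≈ 0.5857

PAF ≈ 0.586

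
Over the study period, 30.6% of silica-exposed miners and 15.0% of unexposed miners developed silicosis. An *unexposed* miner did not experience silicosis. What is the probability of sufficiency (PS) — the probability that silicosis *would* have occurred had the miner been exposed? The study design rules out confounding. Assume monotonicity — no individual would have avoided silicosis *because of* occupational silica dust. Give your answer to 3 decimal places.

PS ≈ 0.184

p₁ = 0.306, p₀ = 0.15.
Under exogeneity and monotonicity, PS = (p₁ − p₀) / (1 − p₀).
PS = (0.306 − 0.15) / (1 − 0.15) = 0.156 / 0.85 ≈ 0.1835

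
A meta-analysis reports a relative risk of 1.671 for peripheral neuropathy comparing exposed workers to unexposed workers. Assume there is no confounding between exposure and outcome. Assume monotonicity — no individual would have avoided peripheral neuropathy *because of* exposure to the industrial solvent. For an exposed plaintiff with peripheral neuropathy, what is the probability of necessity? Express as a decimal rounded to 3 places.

PN ≈ 0.402

Under exogeneity and monotonicity, PN = (RR − 1) / RR = 1 − 1/RR.
PN = (1.671 − 1) / 1.671 = 0.671 / 1.671 ≈ 0.4016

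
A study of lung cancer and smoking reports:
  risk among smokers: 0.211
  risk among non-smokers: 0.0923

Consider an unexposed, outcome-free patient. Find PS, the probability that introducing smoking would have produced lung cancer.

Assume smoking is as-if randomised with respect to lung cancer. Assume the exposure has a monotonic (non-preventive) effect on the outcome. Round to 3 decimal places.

Let p₁ = 0.211, p₀ = 0.0923.
Under exogeneity and monotonicity, PS = (p₁ − p₀) / (1 − p₀).
PS = (0.211 − 0.0923) / (1 − 0.0923) = 0.1187 / 0.9077 ≈ 0.1308

PS ≈ 0.131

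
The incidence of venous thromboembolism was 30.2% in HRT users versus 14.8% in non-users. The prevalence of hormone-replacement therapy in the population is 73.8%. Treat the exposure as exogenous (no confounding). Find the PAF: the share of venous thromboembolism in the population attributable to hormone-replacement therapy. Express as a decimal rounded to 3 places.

PAF ≈ 0.434

p₁ = 0.302, p₀ = 0.148.
Overall risk P(Y=1) = π·p₁ + (1−π)·p₀ = 0.738×0.302 + 0.262×0.148 = 0.26165.
Under exogeneity, PAF = [P(Y=1) − p₀] / P(Y=1).
PAF = (0.26165 − 0.148) / 0.26165 ≈ 0.4344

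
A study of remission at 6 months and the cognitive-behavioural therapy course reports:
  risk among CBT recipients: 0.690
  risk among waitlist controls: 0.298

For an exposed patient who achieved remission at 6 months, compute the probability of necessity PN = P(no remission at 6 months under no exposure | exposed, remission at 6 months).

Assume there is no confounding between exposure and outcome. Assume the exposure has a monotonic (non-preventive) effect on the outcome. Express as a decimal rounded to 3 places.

Let p₁ = 0.69, p₀ = 0.298.
Under exogeneity and monotonicity, PN = (p₁ − p₀) / p₁.
PN = (0.69 − 0.298) / 0.69 = 0.392 / 0.69 ≈ 0.5681

PN ≈ 0.568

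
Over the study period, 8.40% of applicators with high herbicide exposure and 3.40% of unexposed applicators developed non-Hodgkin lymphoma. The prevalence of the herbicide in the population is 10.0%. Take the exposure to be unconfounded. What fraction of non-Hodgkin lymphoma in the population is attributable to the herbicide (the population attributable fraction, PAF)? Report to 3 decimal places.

PAF ≈ 0.128

p₁ = 0.084, p₀ = 0.034.
Overall risk P(Y=1) = π·p₁ + (1−π)·p₀ = 0.1×0.084 + 0.9×0.034 = 0.039.
Under exogeneity, PAF = [P(Y=1) − p₀] / P(Y=1).
PAF = (0.039 − 0.034) / 0.039 ≈ 0.1282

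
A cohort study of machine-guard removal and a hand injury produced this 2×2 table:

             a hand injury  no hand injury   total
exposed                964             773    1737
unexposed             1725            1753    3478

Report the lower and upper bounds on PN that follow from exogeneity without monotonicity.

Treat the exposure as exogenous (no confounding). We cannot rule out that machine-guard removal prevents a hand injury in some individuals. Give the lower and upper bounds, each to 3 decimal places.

0.106 ≤ PN ≤ 0.908

p₁ = P(outcome | exposed) = 964/1737 = 0.55498
p₀ = P(outcome | unexposed) = 1725/3478 = 0.49597
Under exogeneity alone the bounds on PN are max{0,(p₁−p₀)/p₁} ≤ PN ≤ min{1,(1−p₀)/p₁}.
  lower = (p₁ − p₀)/p₁ = 0.059005 / 0.55498 ≈ 0.1063
  upper = min{1, (1 − p₀)/p₁} = 0.50403 / 0.55498 ≈ 0.9082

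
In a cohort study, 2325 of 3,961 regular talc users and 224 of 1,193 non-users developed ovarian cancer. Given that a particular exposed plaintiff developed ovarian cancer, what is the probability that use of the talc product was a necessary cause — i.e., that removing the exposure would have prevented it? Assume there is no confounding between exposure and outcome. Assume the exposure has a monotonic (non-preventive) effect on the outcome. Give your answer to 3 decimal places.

PN ≈ 0.680

p₁ = P(outcome | exposed) = 2325/3961 = 0.58697
p₀ = P(outcome | unexposed) = 224/1193 = 0.18776
Under exogeneity and monotonicity, PN = (p₁ − p₀) / p₁.
PN = (0.58697 − 0.18776) / 0.58697 = 0.39921 / 0.58697 ≈ 0.6801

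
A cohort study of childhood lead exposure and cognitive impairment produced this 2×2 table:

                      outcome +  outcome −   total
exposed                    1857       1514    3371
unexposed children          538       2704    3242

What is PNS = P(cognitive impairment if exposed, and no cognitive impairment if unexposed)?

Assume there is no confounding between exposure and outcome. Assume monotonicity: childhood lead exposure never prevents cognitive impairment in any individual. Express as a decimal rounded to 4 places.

PNS ≈ 0.3849

p₁ = P(outcome | exposed) = 1857/3371 = 0.55088
p₀ = P(outcome | unexposed) = 538/3242 = 0.16595
Under exogeneity and monotonicity, PNS = p₁ − p₀.
PNS = 0.55088 − 0.16595 = 0.38493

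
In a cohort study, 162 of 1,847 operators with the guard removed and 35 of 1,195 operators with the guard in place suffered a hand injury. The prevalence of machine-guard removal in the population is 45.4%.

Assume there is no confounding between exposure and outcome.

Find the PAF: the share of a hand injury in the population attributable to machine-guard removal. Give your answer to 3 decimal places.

p₁ = P(outcome | exposed) = 162/1847 = 0.08771
p₀ = P(outcome | unexposed) = 35/1195 = 0.029289
Overall risk P(Y=1) = π·p₁ + (1−π)·p₀ = 0.454×0.08771 + 0.546×0.029289 = 0.055812.
Under exogeneity, PAF = [P(Y=1) − p₀] / P(Y=1).
PAF = (0.055812 − 0.029289) / 0.055812 ≈ 0.4752

PAF ≈ 0.475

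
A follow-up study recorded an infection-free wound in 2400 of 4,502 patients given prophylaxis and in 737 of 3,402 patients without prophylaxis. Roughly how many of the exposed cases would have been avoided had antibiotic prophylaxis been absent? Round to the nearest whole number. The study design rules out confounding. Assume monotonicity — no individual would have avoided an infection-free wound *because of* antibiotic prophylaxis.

p₁ = P(outcome | exposed) = 2400/4502 = 0.5331
p₀ = P(outcome | unexposed) = 737/3402 = 0.21664
PN = (p₁ − p₀)/p₁ = (0.5331 − 0.21664) / 0.5331 ≈ 0.59362.
Attributable cases ≈ PN × (exposed cases) = 0.59362 × 2400 ≈ 1424.70.

about 1425 cases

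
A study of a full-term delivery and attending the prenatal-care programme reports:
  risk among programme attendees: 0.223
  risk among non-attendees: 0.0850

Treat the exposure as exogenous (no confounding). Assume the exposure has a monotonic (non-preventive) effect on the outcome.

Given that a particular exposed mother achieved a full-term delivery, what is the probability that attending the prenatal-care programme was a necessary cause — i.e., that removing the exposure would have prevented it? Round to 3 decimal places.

Let p₁ = 0.223, p₀ = 0.085.
Under exogeneity and monotonicity, PN = (p₁ − p₀) / p₁.
PN = (0.223 − 0.085) / 0.223 = 0.138 / 0.223 ≈ 0.6188

PN ≈ 0.619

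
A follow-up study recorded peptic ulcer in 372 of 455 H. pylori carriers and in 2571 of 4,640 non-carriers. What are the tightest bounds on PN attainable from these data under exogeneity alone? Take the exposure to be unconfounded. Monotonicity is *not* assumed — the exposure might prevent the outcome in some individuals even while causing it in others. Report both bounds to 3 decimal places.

0.322 ≤ PN ≤ 0.545

p₁ = P(outcome | exposed) = 372/455 = 0.81758
p₀ = P(outcome | unexposed) = 2571/4640 = 0.55409
Under exogeneity alone the bounds on PN are max{0,(p₁−p₀)/p₁} ≤ PN ≤ min{1,(1−p₀)/p₁}.
  lower = (p₁ − p₀)/p₁ = 0.26349 / 0.81758 ≈ 0.3223
  upper = min{1, (1 − p₀)/p₁} = 0.44591 / 0.81758 ≈ 0.5454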